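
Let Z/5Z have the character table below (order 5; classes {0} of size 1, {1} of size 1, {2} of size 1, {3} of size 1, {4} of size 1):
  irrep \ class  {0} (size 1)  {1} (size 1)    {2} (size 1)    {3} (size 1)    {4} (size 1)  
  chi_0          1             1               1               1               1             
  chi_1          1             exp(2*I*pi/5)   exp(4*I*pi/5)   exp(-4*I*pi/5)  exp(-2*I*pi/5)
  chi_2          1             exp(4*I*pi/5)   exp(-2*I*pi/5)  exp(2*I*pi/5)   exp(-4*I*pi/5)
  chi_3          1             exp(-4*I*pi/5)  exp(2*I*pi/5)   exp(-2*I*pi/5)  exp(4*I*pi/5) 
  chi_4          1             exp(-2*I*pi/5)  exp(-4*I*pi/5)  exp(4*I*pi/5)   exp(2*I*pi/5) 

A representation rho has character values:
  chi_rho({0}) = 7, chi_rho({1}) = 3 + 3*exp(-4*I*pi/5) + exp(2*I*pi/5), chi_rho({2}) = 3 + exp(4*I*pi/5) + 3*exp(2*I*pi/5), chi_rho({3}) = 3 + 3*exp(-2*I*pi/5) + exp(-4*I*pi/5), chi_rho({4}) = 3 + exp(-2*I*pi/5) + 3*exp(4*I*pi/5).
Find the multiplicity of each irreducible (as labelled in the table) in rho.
Multiplicities: chi_0: 3, chi_1: 1, chi_2: 0, chi_3: 3, chi_4: 0.

Details: Use <chi_rho, chi> = (1/|G|) sum_C |C| * chi_rho(C) * conj(chi(C)) with |G| = 5 for each irreducible chi in the table:
  <chi_rho, chi_0> = (1/5)[1*(7)*conj(1) + 1*(3 + 3*exp(-4*I*pi/5) + exp(2*I*pi/5))*conj(1) + 1*(3 + exp(4*I*pi/5) + 3*exp(2*I*pi/5))*conj(1) + 1*(3 + 3*exp(-2*I*pi/5) + exp(-4*I*pi/5))*conj(1) + 1*(3 + exp(-2*I*pi/5) + 3*exp(4*I*pi/5))*conj(1)]
      = (1/5)[(7) + (3 + 3*exp(-4*I*pi/5) + exp(2*I*pi/5)) + (3 + exp(4*I*pi/5) + 3*exp(2*I*pi/5)) + (3 + 3*exp(-2*I*pi/5) + exp(-4*I*pi/5)) + (3 + exp(-2*I*pi/5) + 3*exp(4*I*pi/5))] = 15/5 = 3
  <chi_rho, chi_1> = (1/5)[1*(7)*conj(1) + 1*(3 + 3*exp(-4*I*pi/5) + exp(2*I*pi/5))*conj(exp(2*I*pi/5)) + 1*(3 + exp(4*I*pi/5) + 3*exp(2*I*pi/5))*conj(exp(4*I*pi/5)) + 1*(3 + 3*exp(-2*I*pi/5) + exp(-4*I*pi/5))*conj(exp(-4*I*pi/5)) + 1*(3 + exp(-2*I*pi/5) + 3*exp(4*I*pi/5))*conj(exp(-2*I*pi/5))]
      = (1/5)[(7) + (1 + 3*exp(-2*I*pi/5) + 3*exp(4*I*pi/5)) + (1 + 3*exp(-2*I*pi/5) + 3*exp(-4*I*pi/5)) + (1 + 3*exp(4*I*pi/5) + 3*exp(2*I*pi/5)) + (1 + 3*exp(-4*I*pi/5) + 3*exp(2*I*pi/5))] = 5/5 = 1
  <chi_rho, chi_2> = (1/5)[1*(7)*conj(1) + 1*(3 + 3*exp(-4*I*pi/5) + exp(2*I*pi/5))*conj(exp(4*I*pi/5)) + 1*(3 + exp(4*I*pi/5) + 3*exp(2*I*pi/5))*conj(exp(-2*I*pi/5)) + 1*(3 + 3*exp(-2*I*pi/5) + exp(-4*I*pi/5))*conj(exp(2*I*pi/5)) + 1*(3 + exp(-2*I*pi/5) + 3*exp(4*I*pi/5))*conj(exp(-4*I*pi/5))]
      = (1/5)[(7) + (3*exp(-4*I*pi/5) + exp(-2*I*pi/5) + 3*exp(2*I*pi/5)) + (exp(-4*I*pi/5) + 3*exp(4*I*pi/5) + 3*exp(2*I*pi/5)) + (3*exp(-2*I*pi/5) + 3*exp(-4*I*pi/5) + exp(4*I*pi/5)) + (3*exp(-2*I*pi/5) + exp(2*I*pi/5) + 3*exp(4*I*pi/5))] = 0/5 = 0
  <chi_rho, chi_3> = (1/5)[1*(7)*conj(1) + 1*(3 + 3*exp(-4*I*pi/5) + exp(2*I*pi/5))*conj(exp(-4*I*pi/5)) + 1*(3 + exp(4*I*pi/5) + 3*exp(2*I*pi/5))*conj(exp(2*I*pi/5)) + 1*(3 + 3*exp(-2*I*pi/5) + exp(-4*I*pi/5))*conj(exp(-2*I*pi/5)) + 1*(3 + exp(-2*I*pi/5) + 3*exp(4*I*pi/5))*conj(exp(4*I*pi/5))]
      = (1/5)[(7) + (3 + exp(-4*I*pi/5) + 3*exp(4*I*pi/5)) + (3 + 3*exp(-2*I*pi/5) + exp(2*I*pi/5)) + (3 + exp(-2*I*pi/5) + 3*exp(2*I*pi/5)) + (3 + 3*exp(-4*I*pi/5) + exp(4*I*pi/5))] = 15/5 = 3
  <chi_rho, chi_4> = (1/5)[1*(7)*conj(1) + 1*(3 + 3*exp(-4*I*pi/5) + exp(2*I*pi/5))*conj(exp(-2*I*pi/5)) + 1*(3 + exp(4*I*pi/5) + 3*exp(2*I*pi/5))*conj(exp(-4*I*pi/5)) + 1*(3 + 3*exp(-2*I*pi/5) + exp(-4*I*pi/5))*conj(exp(4*I*pi/5)) + 1*(3 + exp(-2*I*pi/5) + 3*exp(4*I*pi/5))*conj(exp(2*I*pi/5))]
      = (1/5)[(7) + (3*exp(-2*I*pi/5) + exp(4*I*pi/5) + 3*exp(2*I*pi/5)) + (3*exp(-4*I*pi/5) + exp(-2*I*pi/5) + 3*exp(4*I*pi/5)) + (3*exp(-4*I*pi/5) + exp(2*I*pi/5) + 3*exp(4*I*pi/5)) + (3*exp(-2*I*pi/5) + exp(-4*I*pi/5) + 3*exp(2*I*pi/5))] = 0/5 = 0
(Exp terms are combined using exp(i*s)*conj(exp(i*t)) = exp(i*(s-t)), and sums of them are collapsed using the identity that for every m > 1 the m distinct m-th roots of unity sum to 0, e.g. 1 + exp(2*I*pi/3) + exp(-2*I*pi/3) = 0.)
Dimension check: dim(rho) = sum (mult * dim) = 3*1 + 1*1 + 0*1 + 3*1 + 0*1 = 7 = chi_rho(e) = 7.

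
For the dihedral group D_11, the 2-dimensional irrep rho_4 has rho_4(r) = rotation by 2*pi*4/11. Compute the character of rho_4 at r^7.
chi_{rho_4}(r^7) = 2*cos(2*pi*4*7/11) = -2*cos(pi/11)

Reasoning: rho_4(r^7) is rotation by angle 2*pi*4*7/11, whose trace is 2*cos(2*pi*4*7/11) = -2*cos(pi/11).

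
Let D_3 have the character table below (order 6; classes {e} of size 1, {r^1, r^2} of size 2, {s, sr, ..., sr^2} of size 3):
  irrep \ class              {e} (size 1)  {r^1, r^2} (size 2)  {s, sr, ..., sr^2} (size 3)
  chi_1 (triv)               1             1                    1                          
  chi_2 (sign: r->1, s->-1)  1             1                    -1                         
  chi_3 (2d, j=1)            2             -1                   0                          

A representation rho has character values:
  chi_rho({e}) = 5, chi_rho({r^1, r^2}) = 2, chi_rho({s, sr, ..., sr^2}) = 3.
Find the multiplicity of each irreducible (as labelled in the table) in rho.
Multiplicities: chi_1: 3, chi_2: 0, chi_3: 1.

Details: Use <chi_rho, chi> = (1/|G|) sum_C |C| * chi_rho(C) * conj(chi(C)) with |G| = 6 for each irreducible chi in the table:
  <chi_rho, chi_1> = (1/6)[1*(5)*conj(1) + 2*(2)*conj(1) + 3*(3)*conj(1)]
      = (1/6)[(5) + (4) + (9)] = 18/6 = 3
  <chi_rho, chi_2> = (1/6)[1*(5)*conj(1) + 2*(2)*conj(1) + 3*(3)*conj(-1)]
      = (1/6)[(5) + (4) + (-9)] = 0/6 = 0
  <chi_rho, chi_3> = (1/6)[1*(5)*conj(2) + 2*(2)*conj(-1) + 3*(3)*conj(0)]
      = (1/6)[(10) + (-4) + (0)] = 6/6 = 1
Dimension check: dim(rho) = sum (mult * dim) = 3*1 + 0*1 + 1*2 = 5 = chi_rho(e) = 5.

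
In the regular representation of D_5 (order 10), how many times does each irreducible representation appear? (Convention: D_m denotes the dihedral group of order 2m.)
Each irreducible V_i of dimension d_i appears with multiplicity d_i, i.e. rho_reg = (direct sum over all irreducibles V_i) d_i V_i. The irreducible dimensions for D_5 are 1, 1, 2, 2: 2 irreducibles of dimension 1, each with multiplicity 1; 2 irreducibles of dimension 2, each with multiplicity 2. Total dimension 2*1*1 + 2*2*2 = 10 = |G|.

Reasoning: General theorem: in the regular representation of a finite group G, each irreducible appears with multiplicity equal to its dimension. Check: dim(rho_reg) = sum d_i^2 = 1 + 1 + 4 + 4 = 10 = |G|.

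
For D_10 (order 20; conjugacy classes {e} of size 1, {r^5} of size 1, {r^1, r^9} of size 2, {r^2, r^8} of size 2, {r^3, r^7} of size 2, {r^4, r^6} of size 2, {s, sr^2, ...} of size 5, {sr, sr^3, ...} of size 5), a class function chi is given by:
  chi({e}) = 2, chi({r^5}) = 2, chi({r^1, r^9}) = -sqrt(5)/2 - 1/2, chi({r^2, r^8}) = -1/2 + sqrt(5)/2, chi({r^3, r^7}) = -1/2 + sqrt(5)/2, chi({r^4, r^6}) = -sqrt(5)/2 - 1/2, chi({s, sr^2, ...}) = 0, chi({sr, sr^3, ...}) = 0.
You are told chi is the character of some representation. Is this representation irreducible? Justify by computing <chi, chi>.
Irreducible: <chi, chi> = 1.

Explanation: <chi, chi> = (1/|G|) sum_C |C| * |chi(C)|^2 = (1/20)[1*|2|^2 + 1*|2|^2 + 2*|-sqrt(5)/2 - 1/2|^2 + 2*|-1/2 + sqrt(5)/2|^2 + 2*|-1/2 + sqrt(5)/2|^2 + 2*|-sqrt(5)/2 - 1/2|^2 + 5*|0|^2 + 5*|0|^2]
  = (1/20)[(4) + (4) + (sqrt(5) + 3) + (3 - sqrt(5)) + (3 - sqrt(5)) + (sqrt(5) + 3) + (0) + (0)] = 20/20 = 1.
A character is irreducible iff <chi, chi> = 1, so this representation is irreducible.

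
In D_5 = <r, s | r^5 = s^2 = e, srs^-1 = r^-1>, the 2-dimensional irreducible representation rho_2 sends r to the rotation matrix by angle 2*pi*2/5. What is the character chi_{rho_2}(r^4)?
chi_{rho_2}(r^4) = 2*cos(2*pi*2*4/5) = -sqrt(5)/2 - 1/2

Proof sketch: rho_2(r^4) is rotation by angle 2*pi*2*4/5, whose trace is 2*cos(2*pi*2*4/5) = -sqrt(5)/2 - 1/2.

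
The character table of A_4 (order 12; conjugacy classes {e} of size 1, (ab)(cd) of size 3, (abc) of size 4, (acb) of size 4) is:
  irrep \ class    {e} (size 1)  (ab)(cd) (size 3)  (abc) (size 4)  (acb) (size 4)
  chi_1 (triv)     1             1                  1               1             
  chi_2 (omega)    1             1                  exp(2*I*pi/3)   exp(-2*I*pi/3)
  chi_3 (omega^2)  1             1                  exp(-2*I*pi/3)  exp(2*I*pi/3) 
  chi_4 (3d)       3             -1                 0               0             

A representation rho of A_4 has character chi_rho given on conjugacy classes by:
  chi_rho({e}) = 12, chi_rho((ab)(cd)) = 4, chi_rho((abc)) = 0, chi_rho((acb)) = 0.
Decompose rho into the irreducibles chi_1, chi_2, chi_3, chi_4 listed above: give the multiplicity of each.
Multiplicities: chi_1: 2, chi_2: 2, chi_3: 2, chi_4: 2.

Details: Use <chi_rho, chi> = (1/|G|) sum_C |C| * chi_rho(C) * conj(chi(C)) with |G| = 12 for each irreducible chi in the table:
  <chi_rho, chi_1> = (1/12)[1*(12)*conj(1) + 3*(4)*conj(1) + 4*(0)*conj(1) + 4*(0)*conj(1)]
      = (1/12)[(12) + (12) + (0) + (0)] = 24/12 = 2
  <chi_rho, chi_2> = (1/12)[1*(12)*conj(1) + 3*(4)*conj(1) + 4*(0)*conj(exp(2*I*pi/3)) + 4*(0)*conj(exp(-2*I*pi/3))]
      = (1/12)[(12) + (12) + (0) + (0)] = 24/12 = 2
  <chi_rho, chi_3> = (1/12)[1*(12)*conj(1) + 3*(4)*conj(1) + 4*(0)*conj(exp(-2*I*pi/3)) + 4*(0)*conj(exp(2*I*pi/3))]
      = (1/12)[(12) + (12) + (0) + (0)] = 24/12 = 2
  <chi_rho, chi_4> = (1/12)[1*(12)*conj(3) + 3*(4)*conj(-1) + 4*(0)*conj(0) + 4*(0)*conj(0)]
      = (1/12)[(36) + (-12) + (0) + (0)] = 24/12 = 2
(Exp terms are combined using exp(i*s)*conj(exp(i*t)) = exp(i*(s-t)), and sums of them are collapsed using the identity that for every m > 1 the m distinct m-th roots of unity sum to 0, e.g. 1 + exp(2*I*pi/3) + exp(-2*I*pi/3) = 0.)
Dimension check: dim(rho) = sum (mult * dim) = 2*1 + 2*1 + 2*1 + 2*3 = 12 = chi_rho(e) = 12.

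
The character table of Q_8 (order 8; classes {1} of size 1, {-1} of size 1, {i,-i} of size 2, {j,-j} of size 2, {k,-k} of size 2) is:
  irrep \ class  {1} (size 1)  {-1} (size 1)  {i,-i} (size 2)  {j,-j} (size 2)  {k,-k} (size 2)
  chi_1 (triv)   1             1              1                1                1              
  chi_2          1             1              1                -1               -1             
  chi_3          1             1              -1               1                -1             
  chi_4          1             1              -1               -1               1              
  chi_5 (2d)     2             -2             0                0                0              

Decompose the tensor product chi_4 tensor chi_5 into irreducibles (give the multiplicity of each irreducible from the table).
chi_4 tensor chi_5 = chi_5 (all other irreducibles have multiplicity 0).

Argument: The character of a tensor product is the pointwise product (chi_4 * chi_5)(C) = chi_4(C) * chi_5(C):
  {1}: (1)*(2), {-1}: (1)*(-2), {i,-i}: (-1)*(0), {j,-j}: (-1)*(0), {k,-k}: (1)*(0)
so (chi_4 * chi_5) takes values
  {1} -> 2, {-1} -> -2, {i,-i} -> 0, {j,-j} -> 0, {k,-k} -> 0.
Now take the inner product of this character with each irreducible chi from the table, <chi_4*chi_5, chi> = (1/8) sum_C |C| (chi_4*chi_5)(C) conj(chi(C)):
  <chi_4*chi_5, chi_1> = (1/8)[1*(2)*conj(1) + 1*(-2)*conj(1) + 2*(0)*conj(1) + 2*(0)*conj(1) + 2*(0)*conj(1)]
      = (1/8)[(2) + (-2) + (0) + (0) + (0)] = 0/8 = 0
  <chi_4*chi_5, chi_2> = (1/8)[1*(2)*conj(1) + 1*(-2)*conj(1) + 2*(0)*conj(1) + 2*(0)*conj(-1) + 2*(0)*conj(-1)]
      = (1/8)[(2) + (-2) + (0) + (0) + (0)] = 0/8 = 0
  <chi_4*chi_5, chi_3> = (1/8)[1*(2)*conj(1) + 1*(-2)*conj(1) + 2*(0)*conj(-1) + 2*(0)*conj(1) + 2*(0)*conj(-1)]
      = (1/8)[(2) + (-2) + (0) + (0) + (0)] = 0/8 = 0
  <chi_4*chi_5, chi_4> = (1/8)[1*(2)*conj(1) + 1*(-2)*conj(1) + 2*(0)*conj(-1) + 2*(0)*conj(-1) + 2*(0)*conj(1)]
      = (1/8)[(2) + (-2) + (0) + (0) + (0)] = 0/8 = 0
  <chi_4*chi_5, chi_5> = (1/8)[1*(2)*conj(2) + 1*(-2)*conj(-2) + 2*(0)*conj(0) + 2*(0)*conj(0) + 2*(0)*conj(0)]
      = (1/8)[(4) + (4) + (0) + (0) + (0)] = 8/8 = 1
Hence the multiplicities are chi_5: 1. Dimension check: dim(chi_4)*dim(chi_5) = 1*2 = 2 and sum (mult * dim) = 1*2 = 2.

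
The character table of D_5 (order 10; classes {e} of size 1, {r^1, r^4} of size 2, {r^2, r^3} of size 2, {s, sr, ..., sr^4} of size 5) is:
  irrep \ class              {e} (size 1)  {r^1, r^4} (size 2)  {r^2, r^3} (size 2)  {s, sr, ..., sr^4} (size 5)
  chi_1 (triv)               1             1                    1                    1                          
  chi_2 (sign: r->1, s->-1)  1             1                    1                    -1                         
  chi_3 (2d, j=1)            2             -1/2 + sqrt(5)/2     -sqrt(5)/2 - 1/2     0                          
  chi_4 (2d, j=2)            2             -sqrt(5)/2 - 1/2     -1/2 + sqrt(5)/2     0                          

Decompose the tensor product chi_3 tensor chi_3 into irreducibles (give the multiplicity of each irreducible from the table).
chi_3 tensor chi_3 = chi_1 + chi_2 + chi_4 (all other irreducibles have multiplicity 0).

The character of a tensor product is the pointwise product (chi_3 * chi_3)(C) = chi_3(C) * chi_3(C):
  {e}: (2)*(2), {r^1, r^4}: (-1/2 + sqrt(5)/2)*(-1/2 + sqrt(5)/2), {r^2, r^3}: (-sqrt(5)/2 - 1/2)*(-sqrt(5)/2 - 1/2), {s, sr, ..., sr^4}: (0)*(0)
so (chi_3 * chi_3) takes values
  {e} -> 4, {r^1, r^4} -> 3/2 - sqrt(5)/2, {r^2, r^3} -> sqrt(5)/2 + 3/2, {s, sr, ..., sr^4} -> 0.
Now take the inner product of this character with each irreducible chi from the table, <chi_3*chi_3, chi> = (1/10) sum_C |C| (chi_3*chi_3)(C) conj(chi(C)):
  <chi_3*chi_3, chi_1> = (1/10)[1*(4)*conj(1) + 2*(3/2 - sqrt(5)/2)*conj(1) + 2*(sqrt(5)/2 + 3/2)*conj(1) + 5*(0)*conj(1)]
      = (1/10)[(4) + (3 - sqrt(5)) + (sqrt(5) + 3) + (0)] = 10/10 = 1
  <chi_3*chi_3, chi_2> = (1/10)[1*(4)*conj(1) + 2*(3/2 - sqrt(5)/2)*conj(1) + 2*(sqrt(5)/2 + 3/2)*conj(1) + 5*(0)*conj(-1)]
      = (1/10)[(4) + (3 - sqrt(5)) + (sqrt(5) + 3) + (0)] = 10/10 = 1
  <chi_3*chi_3, chi_3> = (1/10)[1*(4)*conj(2) + 2*(3/2 - sqrt(5)/2)*conj(-1/2 + sqrt(5)/2) + 2*(sqrt(5)/2 + 3/2)*conj(-sqrt(5)/2 - 1/2) + 5*(0)*conj(0)]
      = (1/10)[(8) + (-4 + 2*sqrt(5)) + (-2*sqrt(5) - 4) + (0)] = 0/10 = 0
  <chi_3*chi_3, chi_4> = (1/10)[1*(4)*conj(2) + 2*(3/2 - sqrt(5)/2)*conj(-sqrt(5)/2 - 1/2) + 2*(sqrt(5)/2 + 3/2)*conj(-1/2 + sqrt(5)/2) + 5*(0)*conj(0)]
      = (1/10)[(8) + (1 - sqrt(5)) + (1 + sqrt(5)) + (0)] = 10/10 = 1
Hence the multiplicities are chi_1: 1, chi_2: 1, chi_4: 1. Dimension check: dim(chi_3)*dim(chi_3) = 2*2 = 4 and sum (mult * dim) = 1*1 + 1*1 + 1*2 = 4.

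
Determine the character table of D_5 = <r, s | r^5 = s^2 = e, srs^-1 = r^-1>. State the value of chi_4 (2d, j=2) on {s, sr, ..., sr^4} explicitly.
Conjugacy classes: {e} of size 1, {r^1, r^4} of size 2, {r^2, r^3} of size 2, {s, sr, ..., sr^4} of size 5.
Character table:
  irrep \ class              {e} (size 1)  {r^1, r^4} (size 2)  {r^2, r^3} (size 2)  {s, sr, ..., sr^4} (size 5)
  chi_1 (triv)               1             1                    1                    1                          
  chi_2 (sign: r->1, s->-1)  1             1                    1                    -1                         
  chi_3 (2d, j=1)            2             -1/2 + sqrt(5)/2     -sqrt(5)/2 - 1/2     0                          
  chi_4 (2d, j=2)            2             -sqrt(5)/2 - 1/2     -1/2 + sqrt(5)/2     0                          

Spot check: chi_4 (2d, j=2) on {s, sr, ..., sr^4} = 0.

Solution. D_5 has order 2*5 = 10 with 4 conjugacy classes, hence 4 irreducibles. Sum of squared dims 1 + 1 + 4 + 4 = 10 = |G|. Linear characters come from the abelianisation; the 2-dimensional irreps have character r^k -> 2*cos(2*pi*j*k/5), reflections -> 0.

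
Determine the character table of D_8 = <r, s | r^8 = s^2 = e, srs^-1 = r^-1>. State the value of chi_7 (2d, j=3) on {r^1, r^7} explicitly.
Conjugacy classes: {e} of size 1, {r^4} of size 1, {r^1, r^7} of size 2, {r^2, r^6} of size 2, {r^3, r^5} of size 2, {s, sr^2, ...} of size 4, {sr, sr^3, ...} of size 4.
Character table:
  irrep \ class              {e} (size 1)  {r^4} (size 1)  {r^1, r^7} (size 2)  {r^2, r^6} (size 2)  {r^3, r^5} (size 2)  {s, sr^2, ...} (size 4)  {sr, sr^3, ...} (size 4)
  chi_1 (triv)               1             1               1                    1                    1                    1                        1                       
  chi_2 (sign: r->1, s->-1)  1             1               1                    1                    1                    -1                       -1                      
  chi_3 (r->-1, s->1)        1             1               -1                   1                    -1                   1                        -1                      
  chi_4 (r->-1, s->-1)       1             1               -1                   1                    -1                   -1                       1                       
  chi_5 (2d, j=1)            2             -2              sqrt(2)              0                    -sqrt(2)             0                        0                       
  chi_6 (2d, j=2)            2             2               0                    -2                   0                    0                        0                       
  chi_7 (2d, j=3)            2             -2              -sqrt(2)             0                    sqrt(2)              0                        0                       

Spot check: chi_7 (2d, j=3) on {r^1, r^7} = -sqrt(2).

Proof sketch: D_8 has order 2*8 = 16 with 7 conjugacy classes, hence 7 irreducibles. Sum of squared dims 1 + 1 + 1 + 1 + 4 + 4 + 4 = 16 = |G|. Linear characters come from the abelianisation; the 2-dimensional irreps have character r^k -> 2*cos(2*pi*j*k/8), reflections -> 0.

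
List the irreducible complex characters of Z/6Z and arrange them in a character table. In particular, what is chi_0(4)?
Character table of Z/6Z (irreps indexed chi_0,...,chi_5 with chi_k(m) = zeta_6^(k*m), zeta_6 = exp(2*pi*i/6)):
  irrep \ class  {0} (size 1)  {1} (size 1)    {2} (size 1)    {3} (size 1)  {4} (size 1)    {5} (size 1)  
  chi_0          1             1               1               1             1               1             
  chi_1          1             exp(I*pi/3)     exp(2*I*pi/3)   -1            exp(-2*I*pi/3)  exp(-I*pi/3)  
  chi_2          1             exp(2*I*pi/3)   exp(-2*I*pi/3)  1             exp(2*I*pi/3)   exp(-2*I*pi/3)
  chi_3          1             -1              1               -1            1               -1            
  chi_4          1             exp(-2*I*pi/3)  exp(2*I*pi/3)   1             exp(-2*I*pi/3)  exp(2*I*pi/3) 
  chi_5          1             exp(-I*pi/3)    exp(-2*I*pi/3)  -1            exp(2*I*pi/3)   exp(I*pi/3)   

Spot check: chi_0(4) = zeta_6^(0*4) = zeta_6^0 = 1.

Explanation: Z/6Z is abelian, so all 6 irreducible complex representations are 1-dimensional. They are given by chi_k(m) = zeta_6^(k*m) for k = 0,...,5. Row orthogonality: sum_m chi_k(m) conj(chi_l(m)) = 6 * [k = l].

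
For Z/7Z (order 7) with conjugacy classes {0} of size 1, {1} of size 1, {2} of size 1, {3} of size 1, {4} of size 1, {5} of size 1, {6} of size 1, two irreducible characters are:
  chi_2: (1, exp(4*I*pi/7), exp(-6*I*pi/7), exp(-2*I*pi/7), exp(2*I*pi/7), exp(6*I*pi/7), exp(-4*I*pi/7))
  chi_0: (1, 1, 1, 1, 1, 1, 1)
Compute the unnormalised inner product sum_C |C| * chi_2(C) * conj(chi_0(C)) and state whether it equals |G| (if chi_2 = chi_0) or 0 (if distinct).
Sum = 0; so <chi_2, chi_0> = 0 (distinct irreducibles are orthogonal).

Argument: Compute term by term over conjugacy classes (|C| * chi_2(C) * conj(chi_0(C))):
  1*(1)*conj(1) + 1*(exp(4*I*pi/7))*conj(1) + 1*(exp(-6*I*pi/7))*conj(1) + 1*(exp(-2*I*pi/7))*conj(1) + 1*(exp(2*I*pi/7))*conj(1) + 1*(exp(6*I*pi/7))*conj(1) + 1*(exp(-4*I*pi/7))*conj(1)
  = (1) + (exp(4*I*pi/7)) + (exp(-6*I*pi/7)) + (exp(-2*I*pi/7)) + (exp(2*I*pi/7)) + (exp(6*I*pi/7)) + (exp(-4*I*pi/7))
  = 0.
(Exp terms are combined using exp(i*s)*conj(exp(i*t)) = exp(i*(s-t)), and sums of them are collapsed using the identity that for every m > 1 the m distinct m-th roots of unity sum to 0, e.g. 1 + exp(2*I*pi/3) + exp(-2*I*pi/3) = 0.)
Dividing by |G| = 7 gives 0/7 = 0, matching the row-orthogonality relation <chi_2, chi_0> = [chi_2 = chi_0].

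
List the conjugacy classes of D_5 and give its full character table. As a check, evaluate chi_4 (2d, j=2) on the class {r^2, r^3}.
Conjugacy classes: {e} of size 1, {r^1, r^4} of size 2, {r^2, r^3} of size 2, {s, sr, ..., sr^4} of size 5.
Character table:
  irrep \ class              {e} (size 1)  {r^1, r^4} (size 2)  {r^2, r^3} (size 2)  {s, sr, ..., sr^4} (size 5)
  chi_1 (triv)               1             1                    1                    1                          
  chi_2 (sign: r->1, s->-1)  1             1                    1                    -1                         
  chi_3 (2d, j=1)            2             -1/2 + sqrt(5)/2     -sqrt(5)/2 - 1/2     0                          
  chi_4 (2d, j=2)            2             -sqrt(5)/2 - 1/2     -1/2 + sqrt(5)/2     0                          

Spot check: chi_4 (2d, j=2) on {r^2, r^3} = -1/2 + sqrt(5)/2.

Justification: D_5 has order 2*5 = 10 with 4 conjugacy classes, hence 4 irreducibles. Sum of squared dims 1 + 1 + 4 + 4 = 10 = |G|. Linear characters come from the abelianisation; the 2-dimensional irreps have character r^k -> 2*cos(2*pi*j*k/5), reflections -> 0.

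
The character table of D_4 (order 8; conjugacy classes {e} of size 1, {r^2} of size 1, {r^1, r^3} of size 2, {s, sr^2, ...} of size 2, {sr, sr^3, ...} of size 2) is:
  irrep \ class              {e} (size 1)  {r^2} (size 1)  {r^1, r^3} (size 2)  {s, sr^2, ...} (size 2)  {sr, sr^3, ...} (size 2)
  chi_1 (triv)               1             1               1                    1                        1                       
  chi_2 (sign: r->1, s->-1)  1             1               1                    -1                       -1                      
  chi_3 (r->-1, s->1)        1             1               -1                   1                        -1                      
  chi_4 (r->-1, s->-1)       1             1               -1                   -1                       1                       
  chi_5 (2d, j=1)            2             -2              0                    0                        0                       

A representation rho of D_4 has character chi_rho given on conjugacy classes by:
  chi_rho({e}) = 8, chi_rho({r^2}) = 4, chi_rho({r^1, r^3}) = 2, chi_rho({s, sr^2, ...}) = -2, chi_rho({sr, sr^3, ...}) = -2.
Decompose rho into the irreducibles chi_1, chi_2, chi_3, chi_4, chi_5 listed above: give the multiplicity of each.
Multiplicities: chi_1: 1, chi_2: 3, chi_3: 1, chi_4: 1, chi_5: 1.

Working: Use <chi_rho, chi> = (1/|G|) sum_C |C| * chi_rho(C) * conj(chi(C)) with |G| = 8 for each irreducible chi in the table:
  <chi_rho, chi_1> = (1/8)[1*(8)*conj(1) + 1*(4)*conj(1) + 2*(2)*conj(1) + 2*(-2)*conj(1) + 2*(-2)*conj(1)]
      = (1/8)[(8) + (4) + (4) + (-4) + (-4)] = 8/8 = 1
  <chi_rho, chi_2> = (1/8)[1*(8)*conj(1) + 1*(4)*conj(1) + 2*(2)*conj(1) + 2*(-2)*conj(-1) + 2*(-2)*conj(-1)]
      = (1/8)[(8) + (4) + (4) + (4) + (4)] = 24/8 = 3
  <chi_rho, chi_3> = (1/8)[1*(8)*conj(1) + 1*(4)*conj(1) + 2*(2)*conj(-1) + 2*(-2)*conj(1) + 2*(-2)*conj(-1)]
      = (1/8)[(8) + (4) + (-4) + (-4) + (4)] = 8/8 = 1
  <chi_rho, chi_4> = (1/8)[1*(8)*conj(1) + 1*(4)*conj(1) + 2*(2)*conj(-1) + 2*(-2)*conj(-1) + 2*(-2)*conj(1)]
      = (1/8)[(8) + (4) + (-4) + (4) + (-4)] = 8/8 = 1
  <chi_rho, chi_5> = (1/8)[1*(8)*conj(2) + 1*(4)*conj(-2) + 2*(2)*conj(0) + 2*(-2)*conj(0) + 2*(-2)*conj(0)]
      = (1/8)[(16) + (-8) + (0) + (0) + (0)] = 8/8 = 1
Dimension check: dim(rho) = sum (mult * dim) = 1*1 + 3*1 + 1*1 + 1*1 + 1*2 = 8 = chi_rho(e) = 8.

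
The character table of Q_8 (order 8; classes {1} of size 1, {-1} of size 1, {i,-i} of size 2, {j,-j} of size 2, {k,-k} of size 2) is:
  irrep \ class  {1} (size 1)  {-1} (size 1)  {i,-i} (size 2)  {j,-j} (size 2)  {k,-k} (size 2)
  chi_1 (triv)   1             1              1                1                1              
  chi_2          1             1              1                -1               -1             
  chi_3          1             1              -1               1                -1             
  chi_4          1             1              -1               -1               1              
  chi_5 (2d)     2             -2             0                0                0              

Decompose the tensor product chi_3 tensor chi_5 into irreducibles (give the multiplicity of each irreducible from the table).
chi_3 tensor chi_5 = chi_5 (all other irreducibles have multiplicity 0).

Solution. The character of a tensor product is the pointwise product (chi_3 * chi_5)(C) = chi_3(C) * chi_5(C):
  {1}: (1)*(2), {-1}: (1)*(-2), {i,-i}: (-1)*(0), {j,-j}: (1)*(0), {k,-k}: (-1)*(0)
so (chi_3 * chi_5) takes values
  {1} -> 2, {-1} -> -2, {i,-i} -> 0, {j,-j} -> 0, {k,-k} -> 0.
Now take the inner product of this character with each irreducible chi from the table, <chi_3*chi_5, chi> = (1/8) sum_C |C| (chi_3*chi_5)(C) conj(chi(C)):
  <chi_3*chi_5, chi_1> = (1/8)[1*(2)*conj(1) + 1*(-2)*conj(1) + 2*(0)*conj(1) + 2*(0)*conj(1) + 2*(0)*conj(1)]
      = (1/8)[(2) + (-2) + (0) + (0) + (0)] = 0/8 = 0
  <chi_3*chi_5, chi_2> = (1/8)[1*(2)*conj(1) + 1*(-2)*conj(1) + 2*(0)*conj(1) + 2*(0)*conj(-1) + 2*(0)*conj(-1)]
      = (1/8)[(2) + (-2) + (0) + (0) + (0)] = 0/8 = 0
  <chi_3*chi_5, chi_3> = (1/8)[1*(2)*conj(1) + 1*(-2)*conj(1) + 2*(0)*conj(-1) + 2*(0)*conj(1) + 2*(0)*conj(-1)]
      = (1/8)[(2) + (-2) + (0) + (0) + (0)] = 0/8 = 0
  <chi_3*chi_5, chi_4> = (1/8)[1*(2)*conj(1) + 1*(-2)*conj(1) + 2*(0)*conj(-1) + 2*(0)*conj(-1) + 2*(0)*conj(1)]
      = (1/8)[(2) + (-2) + (0) + (0) + (0)] = 0/8 = 0
  <chi_3*chi_5, chi_5> = (1/8)[1*(2)*conj(2) + 1*(-2)*conj(-2) + 2*(0)*conj(0) + 2*(0)*conj(0) + 2*(0)*conj(0)]
      = (1/8)[(4) + (4) + (0) + (0) + (0)] = 8/8 = 1
Hence the multiplicities are chi_5: 1. Dimension check: dim(chi_3)*dim(chi_5) = 1*2 = 2 and sum (mult * dim) = 1*2 = 2.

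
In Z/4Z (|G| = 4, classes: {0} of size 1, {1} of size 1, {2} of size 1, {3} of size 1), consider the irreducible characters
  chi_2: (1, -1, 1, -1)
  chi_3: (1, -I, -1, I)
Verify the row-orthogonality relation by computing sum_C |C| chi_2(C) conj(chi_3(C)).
Sum = 0; so <chi_2, chi_3> = 0 (distinct irreducibles are orthogonal).

Proof sketch: Compute term by term over conjugacy classes (|C| * chi_2(C) * conj(chi_3(C))):
  1*(1)*conj(1) + 1*(-1)*conj(-I) + 1*(1)*conj(-1) + 1*(-1)*conj(I)
  = (1) + (-I) + (-1) + (I)
  = 0.
(Exp terms are combined using exp(i*s)*conj(exp(i*t)) = exp(i*(s-t)), and sums of them are collapsed using the identity that for every m > 1 the m distinct m-th roots of unity sum to 0, e.g. 1 + exp(2*I*pi/3) + exp(-2*I*pi/3) = 0.)
Dividing by |G| = 4 gives 0/4 = 0, matching the row-orthogonality relation <chi_2, chi_3> = [chi_2 = chi_3].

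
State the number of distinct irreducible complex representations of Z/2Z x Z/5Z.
10

Proof sketch: The number of irreducible complex representations of a finite group equals its number of conjugacy classes. Z/2Z x Z/5Z is abelian of order 10, so every element is its own conjugacy class: 10 classes, so Z/2Z x Z/5Z (order 10) has exactly 10 irreducible complex representations.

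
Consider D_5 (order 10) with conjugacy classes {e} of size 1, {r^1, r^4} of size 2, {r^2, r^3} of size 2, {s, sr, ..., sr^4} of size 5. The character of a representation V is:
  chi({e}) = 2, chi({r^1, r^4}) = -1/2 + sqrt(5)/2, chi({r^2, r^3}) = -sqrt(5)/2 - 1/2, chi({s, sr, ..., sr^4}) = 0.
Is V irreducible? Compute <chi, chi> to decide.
Irreducible: <chi, chi> = 1.

Solution. <chi, chi> = (1/|G|) sum_C |C| * |chi(C)|^2 = (1/10)[1*|2|^2 + 2*|-1/2 + sqrt(5)/2|^2 + 2*|-sqrt(5)/2 - 1/2|^2 + 5*|0|^2]
  = (1/10)[(4) + (3 - sqrt(5)) + (sqrt(5) + 3) + (0)] = 10/10 = 1.
A character is irreducible iff <chi, chi> = 1, so this representation is irreducible.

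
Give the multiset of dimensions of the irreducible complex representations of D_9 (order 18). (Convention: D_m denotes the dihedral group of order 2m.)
Dimensions: 1, 1, 2, 2, 2, 2

Why: There are 6 irreducibles (= number of conjugacy classes). Their dimensions d_i satisfy sum d_i^2 = |G| = 18: 1 + 1 + 4 + 4 + 4 + 4 = 18.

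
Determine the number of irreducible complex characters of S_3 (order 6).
3

Proof sketch: The number of irreducible complex representations of a finite group equals its number of conjugacy classes. Conjugacy classes in S_3 correspond to cycle types, i.e. partitions of 3; there are p(3) = 3 of them, so S_3 (order 6) has exactly 3 irreducible complex representations.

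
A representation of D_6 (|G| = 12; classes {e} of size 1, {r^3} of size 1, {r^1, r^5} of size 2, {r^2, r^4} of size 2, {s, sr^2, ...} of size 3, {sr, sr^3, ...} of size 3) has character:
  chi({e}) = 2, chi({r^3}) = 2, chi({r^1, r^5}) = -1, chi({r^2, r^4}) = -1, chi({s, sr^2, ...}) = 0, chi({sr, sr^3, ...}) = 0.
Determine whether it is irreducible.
Irreducible: <chi, chi> = 1.

Solution. <chi, chi> = (1/|G|) sum_C |C| * |chi(C)|^2 = (1/12)[1*|2|^2 + 1*|2|^2 + 2*|-1|^2 + 2*|-1|^2 + 3*|0|^2 + 3*|0|^2]
  = (1/12)[(4) + (4) + (2) + (2) + (0) + (0)] = 12/12 = 1.
A character is irreducible iff <chi, chi> = 1, so this representation is irreducible.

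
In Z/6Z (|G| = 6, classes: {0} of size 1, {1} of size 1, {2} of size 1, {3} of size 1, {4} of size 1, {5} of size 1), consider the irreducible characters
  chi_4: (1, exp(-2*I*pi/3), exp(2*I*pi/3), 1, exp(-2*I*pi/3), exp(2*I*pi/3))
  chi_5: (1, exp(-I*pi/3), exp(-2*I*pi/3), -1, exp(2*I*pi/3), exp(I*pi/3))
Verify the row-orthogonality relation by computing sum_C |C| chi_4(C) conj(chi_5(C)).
Sum = 0; so <chi_4, chi_5> = 0 (distinct irreducibles are orthogonal).

Details: Compute term by term over conjugacy classes (|C| * chi_4(C) * conj(chi_5(C))):
  1*(1)*conj(1) + 1*(exp(-2*I*pi/3))*conj(exp(-I*pi/3)) + 1*(exp(2*I*pi/3))*conj(exp(-2*I*pi/3)) + 1*(1)*conj(-1) + 1*(exp(-2*I*pi/3))*conj(exp(2*I*pi/3)) + 1*(exp(2*I*pi/3))*conj(exp(I*pi/3))
  = (1) + (exp(-I*pi/3)) + (exp(-2*I*pi/3)) + (-1) + (exp(2*I*pi/3)) + (exp(I*pi/3))
  = 0.
(Exp terms are combined using exp(i*s)*conj(exp(i*t)) = exp(i*(s-t)), and sums of them are collapsed using the identity that for every m > 1 the m distinct m-th roots of unity sum to 0, e.g. 1 + exp(2*I*pi/3) + exp(-2*I*pi/3) = 0.)
Dividing by |G| = 6 gives 0/6 = 0, matching the row-orthogonality relation <chi_4, chi_5> = [chi_4 = chi_5].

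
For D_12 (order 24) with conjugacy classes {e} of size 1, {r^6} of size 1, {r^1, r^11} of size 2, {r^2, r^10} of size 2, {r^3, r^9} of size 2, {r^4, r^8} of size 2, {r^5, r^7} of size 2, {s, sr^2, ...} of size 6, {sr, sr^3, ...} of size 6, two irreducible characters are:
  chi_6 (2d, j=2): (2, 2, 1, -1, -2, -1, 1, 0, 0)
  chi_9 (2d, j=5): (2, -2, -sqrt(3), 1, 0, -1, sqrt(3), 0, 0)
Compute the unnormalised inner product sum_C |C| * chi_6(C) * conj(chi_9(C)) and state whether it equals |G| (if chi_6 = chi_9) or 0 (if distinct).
Sum = 0; so <chi_6, chi_9> = 0 (distinct irreducibles are orthogonal).

Why: Compute term by term over conjugacy classes (|C| * chi_6(C) * conj(chi_9(C))):
  1*(2)*conj(2) + 1*(2)*conj(-2) + 2*(1)*conj(-sqrt(3)) + 2*(-1)*conj(1) + 2*(-2)*conj(0) + 2*(-1)*conj(-1) + 2*(1)*conj(sqrt(3)) + 6*(0)*conj(0) + 6*(0)*conj(0)
  = (4) + (-4) + (-2*sqrt(3)) + (-2) + (0) + (2) + (2*sqrt(3)) + (0) + (0)
  = 0.
Dividing by |G| = 24 gives 0/24 = 0, matching the row-orthogonality relation <chi_6, chi_9> = [chi_6 = chi_9].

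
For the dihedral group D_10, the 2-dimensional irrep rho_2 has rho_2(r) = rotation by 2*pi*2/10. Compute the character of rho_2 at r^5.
chi_{rho_2}(r^5) = 2*cos(2*pi*2*5/10) = 2

Solution. rho_2(r^5) is rotation by angle 2*pi*2*5/10, whose trace is 2*cos(2*pi*2*5/10) = 2.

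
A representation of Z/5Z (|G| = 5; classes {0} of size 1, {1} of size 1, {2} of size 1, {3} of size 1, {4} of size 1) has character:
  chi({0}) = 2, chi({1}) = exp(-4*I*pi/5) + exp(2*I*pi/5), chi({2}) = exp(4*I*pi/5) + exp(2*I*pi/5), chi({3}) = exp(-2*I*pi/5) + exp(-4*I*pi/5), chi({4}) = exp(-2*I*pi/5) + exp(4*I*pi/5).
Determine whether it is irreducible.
Not irreducible (reducible): <chi, chi> = 2 > 1.

Solution. <chi, chi> = (1/|G|) sum_C |C| * |chi(C)|^2 = (1/5)[1*|2|^2 + 1*|exp(-4*I*pi/5) + exp(2*I*pi/5)|^2 + 1*|exp(4*I*pi/5) + exp(2*I*pi/5)|^2 + 1*|exp(-2*I*pi/5) + exp(-4*I*pi/5)|^2 + 1*|exp(-2*I*pi/5) + exp(4*I*pi/5)|^2]
  = (1/5)[(4) + (2 + exp(-4*I*pi/5) + exp(4*I*pi/5)) + (2 + exp(-2*I*pi/5) + exp(2*I*pi/5)) + (2 + exp(-2*I*pi/5) + exp(2*I*pi/5)) + (2 + exp(-4*I*pi/5) + exp(4*I*pi/5))] = 10/5 = 2.
(Exp terms are combined using exp(i*s)*conj(exp(i*t)) = exp(i*(s-t)), and sums of them are collapsed using the identity that for every m > 1 the m distinct m-th roots of unity sum to 0, e.g. 1 + exp(2*I*pi/3) + exp(-2*I*pi/3) = 0.)
A character is irreducible iff <chi, chi> = 1, so this representation is reducible.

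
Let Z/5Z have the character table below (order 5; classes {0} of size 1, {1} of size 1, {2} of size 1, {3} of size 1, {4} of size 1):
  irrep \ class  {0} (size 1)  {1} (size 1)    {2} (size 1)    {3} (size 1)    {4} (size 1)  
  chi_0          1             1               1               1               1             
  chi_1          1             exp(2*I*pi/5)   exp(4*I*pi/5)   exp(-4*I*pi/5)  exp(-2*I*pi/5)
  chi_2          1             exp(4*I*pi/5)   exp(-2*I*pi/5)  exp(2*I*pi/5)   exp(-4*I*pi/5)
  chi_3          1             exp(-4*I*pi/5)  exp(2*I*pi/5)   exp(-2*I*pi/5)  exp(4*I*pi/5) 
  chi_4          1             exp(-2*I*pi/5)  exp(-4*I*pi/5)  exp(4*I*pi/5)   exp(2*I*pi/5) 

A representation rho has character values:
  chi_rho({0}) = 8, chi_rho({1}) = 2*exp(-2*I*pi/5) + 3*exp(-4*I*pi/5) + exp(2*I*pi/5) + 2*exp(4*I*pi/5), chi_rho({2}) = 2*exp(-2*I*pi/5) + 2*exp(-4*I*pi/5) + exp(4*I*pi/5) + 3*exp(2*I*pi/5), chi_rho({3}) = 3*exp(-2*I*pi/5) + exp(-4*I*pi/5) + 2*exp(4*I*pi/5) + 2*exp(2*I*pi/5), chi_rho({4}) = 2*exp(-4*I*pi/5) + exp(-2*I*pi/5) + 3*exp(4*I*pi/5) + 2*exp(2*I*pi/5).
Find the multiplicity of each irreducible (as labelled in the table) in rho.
Multiplicities: chi_0: 0, chi_1: 1, chi_2: 2, chi_3: 3, chi_4: 2.

Justification: Use <chi_rho, chi> = (1/|G|) sum_C |C| * chi_rho(C) * conj(chi(C)) with |G| = 5 for each irreducible chi in the table:
  <chi_rho, chi_0> = (1/5)[1*(8)*conj(1) + 1*(2*exp(-2*I*pi/5) + 3*exp(-4*I*pi/5) + exp(2*I*pi/5) + 2*exp(4*I*pi/5))*conj(1) + 1*(2*exp(-2*I*pi/5) + 2*exp(-4*I*pi/5) + exp(4*I*pi/5) + 3*exp(2*I*pi/5))*conj(1) + 1*(3*exp(-2*I*pi/5) + exp(-4*I*pi/5) + 2*exp(4*I*pi/5) + 2*exp(2*I*pi/5))*conj(1) + 1*(2*exp(-4*I*pi/5) + exp(-2*I*pi/5) + 3*exp(4*I*pi/5) + 2*exp(2*I*pi/5))*conj(1)]
      = (1/5)[(8) + (2*exp(-2*I*pi/5) + 3*exp(-4*I*pi/5) + exp(2*I*pi/5) + 2*exp(4*I*pi/5)) + (2*exp(-2*I*pi/5) + 2*exp(-4*I*pi/5) + exp(4*I*pi/5) + 3*exp(2*I*pi/5)) + (3*exp(-2*I*pi/5) + exp(-4*I*pi/5) + 2*exp(4*I*pi/5) + 2*exp(2*I*pi/5)) + (2*exp(-4*I*pi/5) + exp(-2*I*pi/5) + 3*exp(4*I*pi/5) + 2*exp(2*I*pi/5))] = 0/5 = 0
  <chi_rho, chi_1> = (1/5)[1*(8)*conj(1) + 1*(2*exp(-2*I*pi/5) + 3*exp(-4*I*pi/5) + exp(2*I*pi/5) + 2*exp(4*I*pi/5))*conj(exp(2*I*pi/5)) + 1*(2*exp(-2*I*pi/5) + 2*exp(-4*I*pi/5) + exp(4*I*pi/5) + 3*exp(2*I*pi/5))*conj(exp(4*I*pi/5)) + 1*(3*exp(-2*I*pi/5) + exp(-4*I*pi/5) + 2*exp(4*I*pi/5) + 2*exp(2*I*pi/5))*conj(exp(-4*I*pi/5)) + 1*(2*exp(-4*I*pi/5) + exp(-2*I*pi/5) + 3*exp(4*I*pi/5) + 2*exp(2*I*pi/5))*conj(exp(-2*I*pi/5))]
      = (1/5)[(8) + (1 + 2*exp(-4*I*pi/5) + 3*exp(4*I*pi/5) + 2*exp(2*I*pi/5)) + (1 + 3*exp(-2*I*pi/5) + 2*exp(4*I*pi/5) + 2*exp(2*I*pi/5)) + (1 + 2*exp(-2*I*pi/5) + 2*exp(-4*I*pi/5) + 3*exp(2*I*pi/5)) + (1 + 2*exp(-2*I*pi/5) + 3*exp(-4*I*pi/5) + 2*exp(4*I*pi/5))] = 5/5 = 1
  <chi_rho, chi_2> = (1/5)[1*(8)*conj(1) + 1*(2*exp(-2*I*pi/5) + 3*exp(-4*I*pi/5) + exp(2*I*pi/5) + 2*exp(4*I*pi/5))*conj(exp(4*I*pi/5)) + 1*(2*exp(-2*I*pi/5) + 2*exp(-4*I*pi/5) + exp(4*I*pi/5) + 3*exp(2*I*pi/5))*conj(exp(-2*I*pi/5)) + 1*(3*exp(-2*I*pi/5) + exp(-4*I*pi/5) + 2*exp(4*I*pi/5) + 2*exp(2*I*pi/5))*conj(exp(2*I*pi/5)) + 1*(2*exp(-4*I*pi/5) + exp(-2*I*pi/5) + 3*exp(4*I*pi/5) + 2*exp(2*I*pi/5))*conj(exp(-4*I*pi/5))]
      = (1/5)[(8) + (2 + exp(-2*I*pi/5) + 2*exp(4*I*pi/5) + 3*exp(2*I*pi/5)) + (2 + 2*exp(-2*I*pi/5) + exp(-4*I*pi/5) + 3*exp(4*I*pi/5)) + (2 + 3*exp(-4*I*pi/5) + exp(4*I*pi/5) + 2*exp(2*I*pi/5)) + (2 + 3*exp(-2*I*pi/5) + 2*exp(-4*I*pi/5) + exp(2*I*pi/5))] = 10/5 = 2
  <chi_rho, chi_3> = (1/5)[1*(8)*conj(1) + 1*(2*exp(-2*I*pi/5) + 3*exp(-4*I*pi/5) + exp(2*I*pi/5) + 2*exp(4*I*pi/5))*conj(exp(-4*I*pi/5)) + 1*(2*exp(-2*I*pi/5) + 2*exp(-4*I*pi/5) + exp(4*I*pi/5) + 3*exp(2*I*pi/5))*conj(exp(2*I*pi/5)) + 1*(3*exp(-2*I*pi/5) + exp(-4*I*pi/5) + 2*exp(4*I*pi/5) + 2*exp(2*I*pi/5))*conj(exp(-2*I*pi/5)) + 1*(2*exp(-4*I*pi/5) + exp(-2*I*pi/5) + 3*exp(4*I*pi/5) + 2*exp(2*I*pi/5))*conj(exp(4*I*pi/5))]
      = (1/5)[(8) + (3 + 2*exp(-2*I*pi/5) + exp(-4*I*pi/5) + 2*exp(2*I*pi/5)) + (3 + 2*exp(-4*I*pi/5) + exp(2*I*pi/5) + 2*exp(4*I*pi/5)) + (3 + 2*exp(-4*I*pi/5) + exp(-2*I*pi/5) + 2*exp(4*I*pi/5)) + (3 + 2*exp(-2*I*pi/5) + exp(4*I*pi/5) + 2*exp(2*I*pi/5))] = 15/5 = 3
  <chi_rho, chi_4> = (1/5)[1*(8)*conj(1) + 1*(2*exp(-2*I*pi/5) + 3*exp(-4*I*pi/5) + exp(2*I*pi/5) + 2*exp(4*I*pi/5))*conj(exp(-2*I*pi/5)) + 1*(2*exp(-2*I*pi/5) + 2*exp(-4*I*pi/5) + exp(4*I*pi/5) + 3*exp(2*I*pi/5))*conj(exp(-4*I*pi/5)) + 1*(3*exp(-2*I*pi/5) + exp(-4*I*pi/5) + 2*exp(4*I*pi/5) + 2*exp(2*I*pi/5))*conj(exp(4*I*pi/5)) + 1*(2*exp(-4*I*pi/5) + exp(-2*I*pi/5) + 3*exp(4*I*pi/5) + 2*exp(2*I*pi/5))*conj(exp(2*I*pi/5))]
      = (1/5)[(8) + (2 + 3*exp(-2*I*pi/5) + 2*exp(-4*I*pi/5) + exp(4*I*pi/5)) + (2 + 3*exp(-4*I*pi/5) + exp(-2*I*pi/5) + 2*exp(2*I*pi/5)) + (2 + 2*exp(-2*I*pi/5) + exp(2*I*pi/5) + 3*exp(4*I*pi/5)) + (2 + exp(-4*I*pi/5) + 2*exp(4*I*pi/5) + 3*exp(2*I*pi/5))] = 10/5 = 2
(Exp terms are combined using exp(i*s)*conj(exp(i*t)) = exp(i*(s-t)), and sums of them are collapsed using the identity that for every m > 1 the m distinct m-th roots of unity sum to 0, e.g. 1 + exp(2*I*pi/3) + exp(-2*I*pi/3) = 0.)
Dimension check: dim(rho) = sum (mult * dim) = 0*1 + 1*1 + 2*1 + 3*1 + 2*1 = 8 = chi_rho(e) = 8.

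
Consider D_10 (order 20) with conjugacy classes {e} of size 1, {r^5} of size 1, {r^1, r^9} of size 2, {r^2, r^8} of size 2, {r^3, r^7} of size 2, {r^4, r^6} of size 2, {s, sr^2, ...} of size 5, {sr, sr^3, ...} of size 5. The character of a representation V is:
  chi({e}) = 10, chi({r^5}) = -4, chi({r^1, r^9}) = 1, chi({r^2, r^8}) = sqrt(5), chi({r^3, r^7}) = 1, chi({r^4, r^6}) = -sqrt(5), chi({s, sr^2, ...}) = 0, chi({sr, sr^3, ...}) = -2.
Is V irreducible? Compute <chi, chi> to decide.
Not irreducible (reducible): <chi, chi> = 8 > 1.

Explanation: <chi, chi> = (1/|G|) sum_C |C| * |chi(C)|^2 = (1/20)[1*|10|^2 + 1*|-4|^2 + 2*|1|^2 + 2*|sqrt(5)|^2 + 2*|1|^2 + 2*|-sqrt(5)|^2 + 5*|0|^2 + 5*|-2|^2]
  = (1/20)[(100) + (16) + (2) + (10) + (2) + (10) + (0) + (20)] = 160/20 = 8.
A character is irreducible iff <chi, chi> = 1, so this representation is reducible.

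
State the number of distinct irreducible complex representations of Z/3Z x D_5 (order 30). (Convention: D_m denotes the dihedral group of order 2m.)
12

Why: The number of irreducible complex representations of a finite group equals its number of conjugacy classes. For a direct product, #classes(G x H) = #classes(G) * #classes(H). Z/3Z has 3 classes (abelian), D_5 has 4 classes, so 3 * 4 = 12, so Z/3Z x D_5 (order 30) has exactly 12 irreducible complex representations.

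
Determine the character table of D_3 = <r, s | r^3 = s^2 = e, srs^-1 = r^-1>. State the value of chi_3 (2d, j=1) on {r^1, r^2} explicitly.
Conjugacy classes: {e} of size 1, {r^1, r^2} of size 2, {s, sr, ..., sr^2} of size 3.
Character table:
  irrep \ class              {e} (size 1)  {r^1, r^2} (size 2)  {s, sr, ..., sr^2} (size 3)
  chi_1 (triv)               1             1                    1                          
  chi_2 (sign: r->1, s->-1)  1             1                    -1                         
  chi_3 (2d, j=1)            2             -1                   0                          

Spot check: chi_3 (2d, j=1) on {r^1, r^2} = -1.

Argument: D_3 has order 2*3 = 6 with 3 conjugacy classes, hence 3 irreducibles. Sum of squared dims 1 + 1 + 4 = 6 = |G|. Linear characters come from the abelianisation; the 2-dimensional irreps have character r^k -> 2*cos(2*pi*j*k/3), reflections -> 0.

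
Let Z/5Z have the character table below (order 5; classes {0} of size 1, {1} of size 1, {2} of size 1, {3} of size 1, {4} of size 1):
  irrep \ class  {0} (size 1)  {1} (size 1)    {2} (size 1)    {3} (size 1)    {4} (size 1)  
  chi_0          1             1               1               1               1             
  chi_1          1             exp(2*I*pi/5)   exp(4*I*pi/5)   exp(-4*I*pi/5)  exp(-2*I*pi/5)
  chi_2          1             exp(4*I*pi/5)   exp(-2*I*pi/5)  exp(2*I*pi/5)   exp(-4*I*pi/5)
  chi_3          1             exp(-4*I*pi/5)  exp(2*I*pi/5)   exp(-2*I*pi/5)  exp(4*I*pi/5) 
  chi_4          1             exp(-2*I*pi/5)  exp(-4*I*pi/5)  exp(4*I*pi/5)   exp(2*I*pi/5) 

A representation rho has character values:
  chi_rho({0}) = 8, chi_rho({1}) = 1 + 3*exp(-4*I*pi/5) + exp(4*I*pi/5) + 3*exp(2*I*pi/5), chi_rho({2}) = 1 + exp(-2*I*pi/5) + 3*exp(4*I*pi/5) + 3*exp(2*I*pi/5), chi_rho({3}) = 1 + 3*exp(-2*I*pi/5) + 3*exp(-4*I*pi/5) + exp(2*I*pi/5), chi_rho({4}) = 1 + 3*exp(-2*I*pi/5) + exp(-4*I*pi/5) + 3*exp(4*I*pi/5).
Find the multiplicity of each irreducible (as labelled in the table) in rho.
Multiplicities: chi_0: 1, chi_1: 3, chi_2: 1, chi_3: 3, chi_4: 0.

Details: Use <chi_rho, chi> = (1/|G|) sum_C |C| * chi_rho(C) * conj(chi(C)) with |G| = 5 for each irreducible chi in the table:
  <chi_rho, chi_0> = (1/5)[1*(8)*conj(1) + 1*(1 + 3*exp(-4*I*pi/5) + exp(4*I*pi/5) + 3*exp(2*I*pi/5))*conj(1) + 1*(1 + exp(-2*I*pi/5) + 3*exp(4*I*pi/5) + 3*exp(2*I*pi/5))*conj(1) + 1*(1 + 3*exp(-2*I*pi/5) + 3*exp(-4*I*pi/5) + exp(2*I*pi/5))*conj(1) + 1*(1 + 3*exp(-2*I*pi/5) + exp(-4*I*pi/5) + 3*exp(4*I*pi/5))*conj(1)]
      = (1/5)[(8) + (1 + 3*exp(-4*I*pi/5) + exp(4*I*pi/5) + 3*exp(2*I*pi/5)) + (1 + exp(-2*I*pi/5) + 3*exp(4*I*pi/5) + 3*exp(2*I*pi/5)) + (1 + 3*exp(-2*I*pi/5) + 3*exp(-4*I*pi/5) + exp(2*I*pi/5)) + (1 + 3*exp(-2*I*pi/5) + exp(-4*I*pi/5) + 3*exp(4*I*pi/5))] = 5/5 = 1
  <chi_rho, chi_1> = (1/5)[1*(8)*conj(1) + 1*(1 + 3*exp(-4*I*pi/5) + exp(4*I*pi/5) + 3*exp(2*I*pi/5))*conj(exp(2*I*pi/5)) + 1*(1 + exp(-2*I*pi/5) + 3*exp(4*I*pi/5) + 3*exp(2*I*pi/5))*conj(exp(4*I*pi/5)) + 1*(1 + 3*exp(-2*I*pi/5) + 3*exp(-4*I*pi/5) + exp(2*I*pi/5))*conj(exp(-4*I*pi/5)) + 1*(1 + 3*exp(-2*I*pi/5) + exp(-4*I*pi/5) + 3*exp(4*I*pi/5))*conj(exp(-2*I*pi/5))]
      = (1/5)[(8) + (3 + exp(-2*I*pi/5) + exp(2*I*pi/5) + 3*exp(4*I*pi/5)) + (3 + 3*exp(-2*I*pi/5) + exp(-4*I*pi/5) + exp(4*I*pi/5)) + (3 + exp(-4*I*pi/5) + exp(4*I*pi/5) + 3*exp(2*I*pi/5)) + (3 + 3*exp(-4*I*pi/5) + exp(-2*I*pi/5) + exp(2*I*pi/5))] = 15/5 = 3
  <chi_rho, chi_2> = (1/5)[1*(8)*conj(1) + 1*(1 + 3*exp(-4*I*pi/5) + exp(4*I*pi/5) + 3*exp(2*I*pi/5))*conj(exp(4*I*pi/5)) + 1*(1 + exp(-2*I*pi/5) + 3*exp(4*I*pi/5) + 3*exp(2*I*pi/5))*conj(exp(-2*I*pi/5)) + 1*(1 + 3*exp(-2*I*pi/5) + 3*exp(-4*I*pi/5) + exp(2*I*pi/5))*conj(exp(2*I*pi/5)) + 1*(1 + 3*exp(-2*I*pi/5) + exp(-4*I*pi/5) + 3*exp(4*I*pi/5))*conj(exp(-4*I*pi/5))]
      = (1/5)[(8) + (1 + 3*exp(-2*I*pi/5) + exp(-4*I*pi/5) + 3*exp(2*I*pi/5)) + (1 + 3*exp(-4*I*pi/5) + exp(2*I*pi/5) + 3*exp(4*I*pi/5)) + (1 + 3*exp(-4*I*pi/5) + exp(-2*I*pi/5) + 3*exp(4*I*pi/5)) + (1 + 3*exp(-2*I*pi/5) + exp(4*I*pi/5) + 3*exp(2*I*pi/5))] = 5/5 = 1
  <chi_rho, chi_3> = (1/5)[1*(8)*conj(1) + 1*(1 + 3*exp(-4*I*pi/5) + exp(4*I*pi/5) + 3*exp(2*I*pi/5))*conj(exp(-4*I*pi/5)) + 1*(1 + exp(-2*I*pi/5) + 3*exp(4*I*pi/5) + 3*exp(2*I*pi/5))*conj(exp(2*I*pi/5)) + 1*(1 + 3*exp(-2*I*pi/5) + 3*exp(-4*I*pi/5) + exp(2*I*pi/5))*conj(exp(-2*I*pi/5)) + 1*(1 + 3*exp(-2*I*pi/5) + exp(-4*I*pi/5) + 3*exp(4*I*pi/5))*conj(exp(4*I*pi/5))]
      = (1/5)[(8) + (3 + 3*exp(-4*I*pi/5) + exp(-2*I*pi/5) + exp(4*I*pi/5)) + (3 + exp(-2*I*pi/5) + exp(-4*I*pi/5) + 3*exp(2*I*pi/5)) + (3 + 3*exp(-2*I*pi/5) + exp(4*I*pi/5) + exp(2*I*pi/5)) + (3 + exp(-4*I*pi/5) + exp(2*I*pi/5) + 3*exp(4*I*pi/5))] = 15/5 = 3
  <chi_rho, chi_4> = (1/5)[1*(8)*conj(1) + 1*(1 + 3*exp(-4*I*pi/5) + exp(4*I*pi/5) + 3*exp(2*I*pi/5))*conj(exp(-2*I*pi/5)) + 1*(1 + exp(-2*I*pi/5) + 3*exp(4*I*pi/5) + 3*exp(2*I*pi/5))*conj(exp(-4*I*pi/5)) + 1*(1 + 3*exp(-2*I*pi/5) + 3*exp(-4*I*pi/5) + exp(2*I*pi/5))*conj(exp(4*I*pi/5)) + 1*(1 + 3*exp(-2*I*pi/5) + exp(-4*I*pi/5) + 3*exp(4*I*pi/5))*conj(exp(2*I*pi/5))]
      = (1/5)[(8) + (3*exp(-2*I*pi/5) + exp(-4*I*pi/5) + exp(2*I*pi/5) + 3*exp(4*I*pi/5)) + (3*exp(-2*I*pi/5) + 3*exp(-4*I*pi/5) + exp(4*I*pi/5) + exp(2*I*pi/5)) + (exp(-2*I*pi/5) + exp(-4*I*pi/5) + 3*exp(4*I*pi/5) + 3*exp(2*I*pi/5)) + (3*exp(-4*I*pi/5) + exp(-2*I*pi/5) + exp(4*I*pi/5) + 3*exp(2*I*pi/5))] = 0/5 = 0
(Exp terms are combined using exp(i*s)*conj(exp(i*t)) = exp(i*(s-t)), and sums of them are collapsed using the identity that for every m > 1 the m distinct m-th roots of unity sum to 0, e.g. 1 + exp(2*I*pi/3) + exp(-2*I*pi/3) = 0.)
Dimension check: dim(rho) = sum (mult * dim) = 1*1 + 3*1 + 1*1 + 3*1 + 0*1 = 8 = chi_rho(e) = 8.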